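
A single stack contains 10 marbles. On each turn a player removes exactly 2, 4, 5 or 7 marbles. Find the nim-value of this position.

0

Grundy values for subtraction set {2, 4, 5, 7}:
k:     0  1  2  3  4  5  6  7  8  9 10
g(k):  0  0  1  1  2  2  3  3  4  0  0
So g(10) = 0.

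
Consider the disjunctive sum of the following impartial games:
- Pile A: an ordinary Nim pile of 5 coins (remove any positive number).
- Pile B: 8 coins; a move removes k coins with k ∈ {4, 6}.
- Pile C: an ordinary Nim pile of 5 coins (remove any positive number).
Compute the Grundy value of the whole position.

Pile A is a plain Nim pile of size 5, so its Grundy value is 5.
Build the Grundy sequence for pile B with g(k) = mex{g(k−s) : s ∈ {4, 6}, s ≤ k}:
k:     0  1  2  3  4  5  6  7  8
g(k):  0  0  0  0  1  1  1  1  2
So g(8) = 2.
Pile C is a plain Nim pile of size 5, so its Grundy value is 5.
The value of a disjunctive sum is the nim-sum of the parts.
Combined value = 5 ⊕ 2 ⊕ 5 = 2.

2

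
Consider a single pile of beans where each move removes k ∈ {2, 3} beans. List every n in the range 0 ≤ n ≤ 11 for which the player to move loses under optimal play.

0, 1, 5, 6, 10, 11

Compute g(0), g(1), … for moves {2, 3}:
k:     0  1  2  3  4  5  6  7  8  9 10 11
g(k):  0  0  1  1  2  0  0  1  1  2  0  0
The P-positions (g = 0) in 0..11 are 0, 1, 5, 6, 10, 11.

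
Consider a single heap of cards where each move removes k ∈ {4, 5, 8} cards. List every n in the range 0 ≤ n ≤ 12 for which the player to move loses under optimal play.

0, 1, 2, 3, 12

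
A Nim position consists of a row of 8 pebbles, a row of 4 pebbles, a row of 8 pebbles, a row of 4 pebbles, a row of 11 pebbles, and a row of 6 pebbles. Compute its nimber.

Nim-sum: 8 ⊕ 4 ⊕ 8 ⊕ 4 ⊕ 11 ⊕ 6 = 13.

13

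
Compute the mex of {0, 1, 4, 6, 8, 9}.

The values 0, 1 are all present; 2 is the first non-negative integer missing from the set.

2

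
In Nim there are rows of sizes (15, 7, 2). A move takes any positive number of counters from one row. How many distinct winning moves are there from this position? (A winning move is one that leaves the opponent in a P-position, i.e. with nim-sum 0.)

Compute the nim-sum pairwise:
15 ⊕ 7 = 8
8 ⊕ 2 = 10
The overall nim-sum is X = 10. A row of size p has a winning move iff p XOR X < p (reduce it to p XOR X).
  15: 15 XOR 10 = 5 < 15 — winning move (to 5).
  7: 7 XOR 10 = 13 ≥ 7 — no move.
  2: 2 XOR 10 = 8 ≥ 2 — no move.
That gives 1 winning move.

1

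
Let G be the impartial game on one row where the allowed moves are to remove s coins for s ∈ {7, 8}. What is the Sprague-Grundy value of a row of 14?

2

Grundy values for subtraction set {7, 8}:
k:     0  1  2  3  4  5  6  7  8  9 10 11 12 13 14
g(k):  0  0  0  0  0  0  0  1  1  1  1  1  1  1  2
So g(14) = 2.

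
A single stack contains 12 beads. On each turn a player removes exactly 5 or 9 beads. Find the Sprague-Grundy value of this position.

2

Grundy values for subtraction set {5, 9}:
g(0) = mex{} = 0
g(1) = mex{} = 0
g(2) = mex{} = 0
g(3) = mex{} = 0
g(4) = mex{} = 0
g(5) = mex{0} = 1
g(6) = mex{0} = 1
g(7) = mex{0} = 1
g(8) = mex{0} = 1
g(9) = mex{0} = 1
g(10) = mex{0,1} = 2
g(11) = mex{0,1} = 2
g(12) = mex{0,1} = 2
So g(12) = 2.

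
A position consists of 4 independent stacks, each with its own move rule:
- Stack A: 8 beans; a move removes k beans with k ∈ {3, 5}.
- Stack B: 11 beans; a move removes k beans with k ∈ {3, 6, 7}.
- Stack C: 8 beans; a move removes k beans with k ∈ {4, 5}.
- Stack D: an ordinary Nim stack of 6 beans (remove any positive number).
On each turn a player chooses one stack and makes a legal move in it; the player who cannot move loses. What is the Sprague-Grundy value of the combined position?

4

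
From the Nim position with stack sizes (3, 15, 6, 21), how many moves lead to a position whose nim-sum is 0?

Compute the nim-sum pairwise:
3 ⊕ 15 = 12
12 ⊕ 6 = 10
10 ⊕ 21 = 31
The overall nim-sum is X = 31. A stack of size p has a winning move iff p XOR X < p (reduce it to p XOR X).
  3: 3 XOR 31 = 28 ≥ 3 — no move.
  15: 15 XOR 31 = 16 ≥ 15 — no move.
  6: 6 XOR 31 = 25 ≥ 6 — no move.
  21: 21 XOR 31 = 10 < 21 — winning move (to 10).
That gives 1 winning move.

1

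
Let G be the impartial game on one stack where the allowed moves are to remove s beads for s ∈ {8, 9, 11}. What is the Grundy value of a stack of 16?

2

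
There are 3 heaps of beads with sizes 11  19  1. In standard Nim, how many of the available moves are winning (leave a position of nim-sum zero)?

Write each in binary and XOR column by column:
  01011  (11)
  10011  (19)
  00001  (1)
  -----
  11001  (25)
The overall nim-sum is X = 25. A heap of size p has a winning move iff p XOR X < p (reduce it to p XOR X).
  11: 11 XOR 25 = 18 ≥ 11 — no move.
  19: 19 XOR 25 = 10 < 19 — winning move (to 10).
  1: 1 XOR 25 = 24 ≥ 1 — no move.
That gives 1 winning move.

1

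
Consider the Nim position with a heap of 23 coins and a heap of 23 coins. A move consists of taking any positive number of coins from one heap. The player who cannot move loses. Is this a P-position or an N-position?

Nim-sum: 23 XOR 23 = 0.
The nim-sum is 0, so this is a P-position: the player to move is in a losing position under optimal play.

P-position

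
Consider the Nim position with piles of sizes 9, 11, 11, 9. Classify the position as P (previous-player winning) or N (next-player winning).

P-position

In binary:
  1001  (9)
  1011  (11)
  1011  (11)
  1001  (9)
  ----
  0000  (0)
The nim-sum is 0, so this is a P-position: the player to move is in a losing position under optimal play.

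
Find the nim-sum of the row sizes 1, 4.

5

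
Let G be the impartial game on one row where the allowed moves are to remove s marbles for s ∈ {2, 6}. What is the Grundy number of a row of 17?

0

Build the Grundy sequence with g(k) = mex{g(k−s) : s ∈ {2, 6}, s ≤ k}:
k:     0  1  2  3  4  5  6  7  8  9 10 11 12 13 14 15 16 17
g(k):  0  0  1  1  0  0  1  1  0  0  1  1  0  0  1  1  0  0
So g(17) = 0.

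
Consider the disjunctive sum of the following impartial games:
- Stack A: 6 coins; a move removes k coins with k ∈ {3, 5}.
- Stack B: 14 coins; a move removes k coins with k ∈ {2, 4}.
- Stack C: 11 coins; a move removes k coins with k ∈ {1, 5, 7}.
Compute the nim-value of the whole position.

2

Build the Grundy sequence for stack A with g(k) = mex{g(k−s) : s ∈ {3, 5}, s ≤ k}:
k:     0  1  2  3  4  5  6
g(k):  0  0  0  1  1  1  2
So g(6) = 2.
Build the Grundy sequence for stack B with g(k) = mex{g(k−s) : s ∈ {2, 4}, s ≤ k}:
k:     0  1  2  3  4  5  6  7  8  9 10 11 12 13 14
g(k):  0  0  1  1  2  2  0  0  1  1  2  2  0  0  1
So g(14) = 1.
Build the Grundy sequence for stack C with g(k) = mex{g(k−s) : s ∈ {1, 5, 7}, s ≤ k}:
g(0) = mex{} = 0
g(1) = mex{0} = 1
g(2) = mex{1} = 0
g(3) = mex{0} = 1
g(4) = mex{1} = 0
g(5) = mex{0} = 1
g(6) = mex{1} = 0
g(7) = mex{0} = 1
g(8) = mex{1} = 0
g(9) = mex{0} = 1
g(10) = mex{1} = 0
g(11) = mex{0} = 1
So g(11) = 1.
By the Sprague-Grundy theorem, the Grundy value of a sum of independent games is the XOR of the component values.
Combined value = 2 ⊕ 1 ⊕ 1 = 2.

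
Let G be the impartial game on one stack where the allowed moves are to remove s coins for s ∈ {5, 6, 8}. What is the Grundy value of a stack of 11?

2

Build the Grundy sequence with g(k) = mex{g(k−s) : s ∈ {5, 6, 8}, s ≤ k}:
g(0) = mex{} = 0
g(1) = mex{} = 0
g(2) = mex{} = 0
g(3) = mex{} = 0
g(4) = mex{} = 0
g(5) = mex{0} = 1
g(6) = mex{0} = 1
g(7) = mex{0} = 1
g(8) = mex{0} = 1
g(9) = mex{0} = 1
g(10) = mex{0,1} = 2
g(11) = mex{0,1} = 2
So g(11) = 2.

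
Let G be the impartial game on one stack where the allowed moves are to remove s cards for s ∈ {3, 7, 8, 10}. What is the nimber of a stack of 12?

2

Compute g(0), g(1), … for moves {3, 7, 8, 10}:
k:     0  1  2  3  4  5  6  7  8  9 10 11 12
g(k):  0  0  0  1  1  1  0  2  2  1  3  3  2
So g(12) = 2.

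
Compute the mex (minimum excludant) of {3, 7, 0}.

1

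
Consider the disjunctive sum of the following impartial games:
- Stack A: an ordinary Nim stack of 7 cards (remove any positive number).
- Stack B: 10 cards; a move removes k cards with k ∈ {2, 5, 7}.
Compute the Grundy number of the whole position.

Stack A is a plain Nim stack of size 7, so its Grundy value is 7.
For stack B, compute g(0), g(1), … with moves {2, 5, 7}:
g(0) = mex{} = 0
g(1) = mex{} = 0
g(2) = mex{0} = 1
g(3) = mex{0} = 1
g(4) = mex{1} = 0
g(5) = mex{0,1} = 2
g(6) = mex{0} = 1
g(7) = mex{0,1,2} = 3
g(8) = mex{0,1} = 2
g(9) = mex{0,1,3} = 2
g(10) = mex{1,2} = 0
So g(10) = 0.
The value of a disjunctive sum is the nim-sum of the parts.
Combined value = 7 XOR 0 = 7.

7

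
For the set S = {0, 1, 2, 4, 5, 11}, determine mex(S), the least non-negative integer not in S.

The values 0, 1, 2 are all present; 3 is the first non-negative integer missing from the set.

3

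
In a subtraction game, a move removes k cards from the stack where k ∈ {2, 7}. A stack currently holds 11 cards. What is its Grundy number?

Compute g(0), g(1), … for moves {2, 7}:
g(0) = mex{} = 0
g(1) = mex{} = 0
g(2) = mex{0} = 1
g(3) = mex{0} = 1
g(4) = mex{1} = 0
g(5) = mex{1} = 0
g(6) = mex{0} = 1
g(7) = mex{0} = 1
g(8) = mex{0,1} = 2
g(9) = mex{1} = 0
g(10) = mex{1,2} = 0
g(11) = mex{0} = 1
So g(11) = 1.

1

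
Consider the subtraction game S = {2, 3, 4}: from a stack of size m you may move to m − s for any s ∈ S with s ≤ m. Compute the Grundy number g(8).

Compute g(0), g(1), … for moves {2, 3, 4}:
k:     0  1  2  3  4  5  6  7  8
g(k):  0  0  1  1  2  2  0  0  1
So g(8) = 1.

1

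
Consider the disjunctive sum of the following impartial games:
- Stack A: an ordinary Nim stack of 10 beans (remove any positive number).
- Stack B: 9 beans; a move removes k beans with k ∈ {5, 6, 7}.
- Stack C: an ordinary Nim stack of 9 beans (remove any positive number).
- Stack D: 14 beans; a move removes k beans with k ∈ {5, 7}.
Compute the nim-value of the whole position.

Stack A is a plain Nim stack of size 10, so its Grundy value is 10.
Build the Grundy sequence for stack B with g(k) = mex{g(k−s) : s ∈ {5, 6, 7}, s ≤ k}:
g(0) = mex{} = 0
g(1) = mex{} = 0
g(2) = mex{} = 0
g(3) = mex{} = 0
g(4) = mex{} = 0
g(5) = mex{0} = 1
g(6) = mex{0} = 1
g(7) = mex{0} = 1
g(8) = mex{0} = 1
g(9) = mex{0} = 1
So g(9) = 1.
Stack C is a plain Nim stack of size 9, so its Grundy value is 9.
For stack D, compute g(0), g(1), … with moves {5, 7}:
k:     0  1  2  3  4  5  6  7  8  9 10 11 12 13 14
g(k):  0  0  0  0  0  1  1  1  1  1  2  2  0  0  0
So g(14) = 0.
By the Sprague-Grundy theorem, the Grundy value of a sum of independent games is the XOR of the component values.
Combined value = 10 XOR 1 XOR 9 XOR 0 = 2.

2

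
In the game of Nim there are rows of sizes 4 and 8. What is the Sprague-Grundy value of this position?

12

Compute the nim-sum pairwise:
4 ⊕ 8 = 12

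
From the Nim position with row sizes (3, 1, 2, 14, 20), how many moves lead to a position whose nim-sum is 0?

1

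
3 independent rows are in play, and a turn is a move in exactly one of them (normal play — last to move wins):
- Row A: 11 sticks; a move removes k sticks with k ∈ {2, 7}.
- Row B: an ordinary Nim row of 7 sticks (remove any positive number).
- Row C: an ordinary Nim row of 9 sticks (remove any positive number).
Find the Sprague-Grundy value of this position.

15

Grundy values for row A (subtraction set {2, 7}):
g(0) = mex{} = 0
g(1) = mex{} = 0
g(2) = mex{0} = 1
g(3) = mex{0} = 1
g(4) = mex{1} = 0
g(5) = mex{1} = 0
g(6) = mex{0} = 1
g(7) = mex{0} = 1
g(8) = mex{0,1} = 2
g(9) = mex{1} = 0
g(10) = mex{1,2} = 0
g(11) = mex{0} = 1
So g(11) = 1.
Row B is a plain Nim row of size 7, so its Grundy value is 7.
Row C is a plain Nim row of size 9, so its Grundy value is 9.
The value of a disjunctive sum is the nim-sum of the parts.
Combined value = 1 XOR 7 XOR 9 = 15.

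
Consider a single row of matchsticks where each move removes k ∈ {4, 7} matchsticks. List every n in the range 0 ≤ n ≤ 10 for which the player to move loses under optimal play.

0, 1, 2, 3

Compute g(0), g(1), … for moves {4, 7}:
g(0) = mex{} = 0
g(1) = mex{} = 0
g(2) = mex{} = 0
g(3) = mex{} = 0
g(4) = mex{0} = 1
g(5) = mex{0} = 1
g(6) = mex{0} = 1
g(7) = mex{0} = 1
g(8) = mex{0,1} = 2
g(9) = mex{0,1} = 2
g(10) = mex{0,1} = 2
The P-positions (g = 0) in 0..10 are 0, 1, 2, 3.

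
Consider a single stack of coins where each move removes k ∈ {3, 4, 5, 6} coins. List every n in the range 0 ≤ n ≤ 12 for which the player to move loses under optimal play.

0, 1, 2, 9, 10, 11

Build the Grundy sequence with g(k) = mex{g(k−s) : s ∈ {3, 4, 5, 6}, s ≤ k}:
k:     0  1  2  3  4  5  6  7  8  9 10 11 12
g(k):  0  0  0  1  1  1  2  2  2  0  0  0  1
The P-positions (g = 0) in 0..12 are 0, 1, 2, 9, 10, 11.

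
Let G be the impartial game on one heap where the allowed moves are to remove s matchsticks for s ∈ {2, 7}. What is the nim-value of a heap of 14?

0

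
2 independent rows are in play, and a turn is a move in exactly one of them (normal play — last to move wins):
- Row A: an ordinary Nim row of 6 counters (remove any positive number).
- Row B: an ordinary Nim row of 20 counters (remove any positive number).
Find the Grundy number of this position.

18

Row A is a plain Nim row of size 6, so its Grundy value is 6.
Row B is a plain Nim row of size 20, so its Grundy value is 20.
By the Sprague-Grundy theorem, the Grundy value of a sum of independent games is the XOR of the component values.
Combined value = 6 ⊕ 20 = 18.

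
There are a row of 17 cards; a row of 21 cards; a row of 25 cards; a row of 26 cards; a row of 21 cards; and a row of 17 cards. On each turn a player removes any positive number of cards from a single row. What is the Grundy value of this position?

3

Bitwise XOR of the heap sizes:
  10001  (17)
  10101  (21)
  11001  (25)
  11010  (26)
  10101  (21)
  10001  (17)
  -----
  00011  (3)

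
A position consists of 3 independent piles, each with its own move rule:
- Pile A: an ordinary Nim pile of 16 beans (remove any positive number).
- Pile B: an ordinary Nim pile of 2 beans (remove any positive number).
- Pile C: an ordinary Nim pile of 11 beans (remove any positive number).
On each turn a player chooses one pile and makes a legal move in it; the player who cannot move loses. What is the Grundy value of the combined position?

25

Pile A is a plain Nim pile of size 16, so its Grundy value is 16.
Pile B is a plain Nim pile of size 2, so its Grundy value is 2.
Pile C is a plain Nim pile of size 11, so its Grundy value is 11.
The value of a disjunctive sum is the nim-sum of the parts.
Combined value = 16 XOR 2 XOR 11 = 25.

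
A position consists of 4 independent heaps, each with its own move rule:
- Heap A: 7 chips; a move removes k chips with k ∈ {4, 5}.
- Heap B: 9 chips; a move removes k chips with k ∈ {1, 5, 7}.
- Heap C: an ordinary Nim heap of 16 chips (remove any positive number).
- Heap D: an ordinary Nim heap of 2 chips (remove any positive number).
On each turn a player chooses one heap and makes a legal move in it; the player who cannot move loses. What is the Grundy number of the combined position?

18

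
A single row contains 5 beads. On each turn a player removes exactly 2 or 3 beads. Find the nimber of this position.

0

Compute g(0), g(1), … for moves {2, 3}:
k:     0  1  2  3  4  5
g(k):  0  0  1  1  2  0
So g(5) = 0.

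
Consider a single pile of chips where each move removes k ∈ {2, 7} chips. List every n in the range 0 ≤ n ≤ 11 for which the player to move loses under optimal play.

0, 1, 4, 5, 9, 10

Grundy values for subtraction set {2, 7}:
g(0) = mex{} = 0
g(1) = mex{} = 0
g(2) = mex{0} = 1
g(3) = mex{0} = 1
g(4) = mex{1} = 0
g(5) = mex{1} = 0
g(6) = mex{0} = 1
g(7) = mex{0} = 1
g(8) = mex{0,1} = 2
g(9) = mex{1} = 0
g(10) = mex{1,2} = 0
g(11) = mex{0} = 1
The P-positions (g = 0) in 0..11 are 0, 1, 4, 5, 9, 10.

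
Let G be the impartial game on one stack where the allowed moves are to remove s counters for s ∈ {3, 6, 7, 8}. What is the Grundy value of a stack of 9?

3

Compute g(0), g(1), … for moves {3, 6, 7, 8}:
g(0) = mex{} = 0
g(1) = mex{} = 0
g(2) = mex{} = 0
g(3) = mex{0} = 1
g(4) = mex{0} = 1
g(5) = mex{0} = 1
g(6) = mex{0,1} = 2
g(7) = mex{0,1} = 2
g(8) = mex{0,1} = 2
g(9) = mex{0,1,2} = 3
So g(9) = 3.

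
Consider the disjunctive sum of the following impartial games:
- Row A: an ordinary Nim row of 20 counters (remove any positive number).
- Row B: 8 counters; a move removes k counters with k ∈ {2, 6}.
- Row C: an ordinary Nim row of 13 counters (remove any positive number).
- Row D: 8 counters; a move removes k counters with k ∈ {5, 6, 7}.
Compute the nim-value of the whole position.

24

Row A is a plain Nim row of size 20, so its Grundy value is 20.
Build the Grundy sequence for row B with g(k) = mex{g(k−s) : s ∈ {2, 6}, s ≤ k}:
g(0) = mex{} = 0
g(1) = mex{} = 0
g(2) = mex{0} = 1
g(3) = mex{0} = 1
g(4) = mex{1} = 0
g(5) = mex{1} = 0
g(6) = mex{0} = 1
g(7) = mex{0} = 1
g(8) = mex{1} = 0
So g(8) = 0.
Row C is a plain Nim row of size 13, so its Grundy value is 13.
For row D, compute g(0), g(1), … with moves {5, 6, 7}:
g(0) = mex{} = 0
g(1) = mex{} = 0
g(2) = mex{} = 0
g(3) = mex{} = 0
g(4) = mex{} = 0
g(5) = mex{0} = 1
g(6) = mex{0} = 1
g(7) = mex{0} = 1
g(8) = mex{0} = 1
So g(8) = 1.
The value of a disjunctive sum is the nim-sum of the parts.
Combined value = 20 XOR 0 XOR 13 XOR 1 = 24.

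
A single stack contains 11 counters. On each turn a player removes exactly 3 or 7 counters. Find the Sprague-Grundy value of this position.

Compute g(0), g(1), … for moves {3, 7}:
k:     0  1  2  3  4  5  6  7  8  9 10 11
g(k):  0  0  0  1  1  1  0  2  2  1  0  0
So g(11) = 0.

0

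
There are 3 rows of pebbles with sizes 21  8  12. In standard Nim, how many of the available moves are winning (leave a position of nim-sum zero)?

1

Nim-sum: 21 ^ 8 ^ 12 = 17.
The overall nim-sum is X = 17. A row of size p has a winning move iff p XOR X < p (reduce it to p XOR X).
  21: 21 XOR 17 = 4 < 21 — winning move (to 4).
  8: 8 XOR 17 = 25 ≥ 8 — no move.
  12: 12 XOR 17 = 29 ≥ 12 — no move.
That gives 1 winning move.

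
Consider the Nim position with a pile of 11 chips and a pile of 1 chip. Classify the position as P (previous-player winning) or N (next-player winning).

N-position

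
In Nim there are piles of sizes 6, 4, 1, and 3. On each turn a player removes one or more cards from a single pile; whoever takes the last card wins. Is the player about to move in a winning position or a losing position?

Losing position

Compute the nim-sum pairwise:
6 XOR 4 = 2
2 XOR 1 = 3
3 XOR 3 = 0
The nim-sum is 0, so this is a P-position: the player to move is in a losing position under optimal play.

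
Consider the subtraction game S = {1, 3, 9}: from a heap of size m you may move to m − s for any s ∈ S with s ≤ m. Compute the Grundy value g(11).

Build the Grundy sequence with g(k) = mex{g(k−s) : s ∈ {1, 3, 9}, s ≤ k}:
g(0) = mex{} = 0
g(1) = mex{0} = 1
g(2) = mex{1} = 0
g(3) = mex{0} = 1
g(4) = mex{1} = 0
g(5) = mex{0} = 1
g(6) = mex{1} = 0
g(7) = mex{0} = 1
g(8) = mex{1} = 0
g(9) = mex{0} = 1
g(10) = mex{1} = 0
g(11) = mex{0} = 1
So g(11) = 1.

1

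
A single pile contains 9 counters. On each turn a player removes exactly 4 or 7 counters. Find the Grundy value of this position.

Build the Grundy sequence with g(k) = mex{g(k−s) : s ∈ {4, 7}, s ≤ k}:
k:     0  1  2  3  4  5  6  7  8  9
g(k):  0  0  0  0  1  1  1  1  2  2
So g(9) = 2.

2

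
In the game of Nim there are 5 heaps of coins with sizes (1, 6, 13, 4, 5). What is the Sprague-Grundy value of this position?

11

Compute the nim-sum pairwise:
1 ⊕ 6 = 7
7 ⊕ 13 = 10
10 ⊕ 4 = 14
14 ⊕ 5 = 11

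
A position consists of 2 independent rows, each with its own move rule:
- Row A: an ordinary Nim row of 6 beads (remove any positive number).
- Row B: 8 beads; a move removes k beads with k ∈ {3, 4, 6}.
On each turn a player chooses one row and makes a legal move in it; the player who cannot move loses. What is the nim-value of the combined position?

4

Row A is a plain Nim row of size 6, so its Grundy value is 6.
Grundy values for row B (subtraction set {3, 4, 6}):
g(0) = mex{} = 0
g(1) = mex{} = 0
g(2) = mex{} = 0
g(3) = mex{0} = 1
g(4) = mex{0} = 1
g(5) = mex{0} = 1
g(6) = mex{0,1} = 2
g(7) = mex{0,1} = 2
g(8) = mex{0,1} = 2
So g(8) = 2.
By the Sprague-Grundy theorem, the Grundy value of a sum of independent games is the XOR of the component values.
Combined value = 6 ⊕ 2 = 4.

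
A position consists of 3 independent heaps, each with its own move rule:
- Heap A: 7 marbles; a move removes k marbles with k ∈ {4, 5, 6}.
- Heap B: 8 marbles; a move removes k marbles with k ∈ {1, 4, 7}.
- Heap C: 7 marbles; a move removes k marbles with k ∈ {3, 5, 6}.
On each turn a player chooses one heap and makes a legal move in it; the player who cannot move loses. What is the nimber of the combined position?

3

Grundy values for heap A (subtraction set {4, 5, 6}):
g(0) = mex{} = 0
g(1) = mex{} = 0
g(2) = mex{} = 0
g(3) = mex{} = 0
g(4) = mex{0} = 1
g(5) = mex{0} = 1
g(6) = mex{0} = 1
g(7) = mex{0} = 1
So g(7) = 1.
Build the Grundy sequence for heap B with g(k) = mex{g(k−s) : s ∈ {1, 4, 7}, s ≤ k}:
k:     0  1  2  3  4  5  6  7  8
g(k):  0  1  0  1  2  0  1  2  0
So g(8) = 0.
For heap C, compute g(0), g(1), … with moves {3, 5, 6}:
g(0) = mex{} = 0
g(1) = mex{} = 0
g(2) = mex{} = 0
g(3) = mex{0} = 1
g(4) = mex{0} = 1
g(5) = mex{0} = 1
g(6) = mex{0,1} = 2
g(7) = mex{0,1} = 2
So g(7) = 2.
By the Sprague-Grundy theorem, the Grundy value of a sum of independent games is the XOR of the component values.
Combined value = 1 ⊕ 0 ⊕ 2 = 3.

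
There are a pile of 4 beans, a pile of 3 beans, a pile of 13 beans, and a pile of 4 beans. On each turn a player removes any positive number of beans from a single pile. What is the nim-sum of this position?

14

Bitwise XOR of the heap sizes:
  0100  (4)
  0011  (3)
  1101  (13)
  0100  (4)
  ----
  1110  (14)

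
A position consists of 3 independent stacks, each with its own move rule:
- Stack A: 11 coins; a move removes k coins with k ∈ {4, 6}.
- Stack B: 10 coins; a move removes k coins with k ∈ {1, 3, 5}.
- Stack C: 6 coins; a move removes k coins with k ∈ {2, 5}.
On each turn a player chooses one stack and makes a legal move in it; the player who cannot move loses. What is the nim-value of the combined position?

1

Build the Grundy sequence for stack A with g(k) = mex{g(k−s) : s ∈ {4, 6}, s ≤ k}:
k:     0  1  2  3  4  5  6  7  8  9 10 11
g(k):  0  0  0  0  1  1  1  1  2  2  0  0
So g(11) = 0.
Grundy values for stack B (subtraction set {1, 3, 5}):
g(0) = mex{} = 0
g(1) = mex{0} = 1
g(2) = mex{1} = 0
g(3) = mex{0} = 1
g(4) = mex{1} = 0
g(5) = mex{0} = 1
g(6) = mex{1} = 0
g(7) = mex{0} = 1
g(8) = mex{1} = 0
g(9) = mex{0} = 1
g(10) = mex{1} = 0
So g(10) = 0.
Grundy values for stack C (subtraction set {2, 5}):
g(0) = mex{} = 0
g(1) = mex{} = 0
g(2) = mex{0} = 1
g(3) = mex{0} = 1
g(4) = mex{1} = 0
g(5) = mex{0,1} = 2
g(6) = mex{0} = 1
So g(6) = 1.
By the Sprague-Grundy theorem, the Grundy value of a sum of independent games is the XOR of the component values.
Combined value = 0 XOR 0 XOR 1 = 1.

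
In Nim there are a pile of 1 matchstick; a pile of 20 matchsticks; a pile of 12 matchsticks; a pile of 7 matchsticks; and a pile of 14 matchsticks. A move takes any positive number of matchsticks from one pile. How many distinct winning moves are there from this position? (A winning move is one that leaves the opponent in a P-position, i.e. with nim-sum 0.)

1

Compute the nim-sum pairwise:
1 ^ 20 = 21
21 ^ 12 = 25
25 ^ 7 = 30
30 ^ 14 = 16
The overall nim-sum is X = 16. A pile of size p has a winning move iff p XOR X < p (reduce it to p XOR X).
  1: 1 XOR 16 = 17 ≥ 1 — no move.
  20: 20 XOR 16 = 4 < 20 — winning move (to 4).
  12: 12 XOR 16 = 28 ≥ 12 — no move.
  7: 7 XOR 16 = 23 ≥ 7 — no move.
  14: 14 XOR 16 = 30 ≥ 14 — no move.
That gives 1 winning move.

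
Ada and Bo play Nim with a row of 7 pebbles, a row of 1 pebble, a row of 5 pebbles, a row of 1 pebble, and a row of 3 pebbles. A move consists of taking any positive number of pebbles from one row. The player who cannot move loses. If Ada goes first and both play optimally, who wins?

Ada wins

Nim-sum: 7 ⊕ 1 ⊕ 5 ⊕ 1 ⊕ 3 = 1.
The nim-sum is 1 ≠ 0, so this is an N-position: the player to move can win; Ada has a winning move.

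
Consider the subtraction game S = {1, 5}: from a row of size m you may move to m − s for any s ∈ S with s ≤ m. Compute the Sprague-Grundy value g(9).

Grundy values for subtraction set {1, 5}:
g(0) = mex{} = 0
g(1) = mex{0} = 1
g(2) = mex{1} = 0
g(3) = mex{0} = 1
g(4) = mex{1} = 0
g(5) = mex{0} = 1
g(6) = mex{1} = 0
g(7) = mex{0} = 1
g(8) = mex{1} = 0
g(9) = mex{0} = 1
So g(9) = 1.

1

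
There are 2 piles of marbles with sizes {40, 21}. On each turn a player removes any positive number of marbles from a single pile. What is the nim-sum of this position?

Nim-sum: 40 XOR 21 = 61.

61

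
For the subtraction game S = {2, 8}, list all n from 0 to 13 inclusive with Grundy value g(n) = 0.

0, 1, 4, 5, 10, 11

Build the Grundy sequence with g(k) = mex{g(k−s) : s ∈ {2, 8}, s ≤ k}:
k:     0  1  2  3  4  5  6  7  8  9 10 11 12 13
g(k):  0  0  1  1  0  0  1  1  2  2  0  0  1  1
The P-positions (g = 0) in 0..13 are 0, 1, 4, 5, 10, 11.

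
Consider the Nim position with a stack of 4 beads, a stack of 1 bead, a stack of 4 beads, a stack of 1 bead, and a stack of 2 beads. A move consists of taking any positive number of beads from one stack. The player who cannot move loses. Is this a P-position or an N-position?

Nim-sum: 4 ⊕ 1 ⊕ 4 ⊕ 1 ⊕ 2 = 2.
The nim-sum is 2 ≠ 0, so this is an N-position: the player to move can win.

N-position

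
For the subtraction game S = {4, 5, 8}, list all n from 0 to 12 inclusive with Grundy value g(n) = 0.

0, 1, 2, 3, 12

Build the Grundy sequence with g(k) = mex{g(k−s) : s ∈ {4, 5, 8}, s ≤ k}:
k:     0  1  2  3  4  5  6  7  8  9 10 11 12
g(k):  0  0  0  0  1  1  1  1  2  2  2  2  0
The P-positions (g = 0) in 0..12 are 0, 1, 2, 3, 12.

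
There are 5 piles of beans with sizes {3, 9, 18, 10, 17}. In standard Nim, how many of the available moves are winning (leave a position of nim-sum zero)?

3

Nim-sum: 3 XOR 9 XOR 18 XOR 10 XOR 17 = 3.
The overall nim-sum is X = 3. A pile of size p has a winning move iff p XOR X < p (reduce it to p XOR X).
  3: 3 XOR 3 = 0 < 3 — winning move (to 0).
  9: 9 XOR 3 = 10 ≥ 9 — no move.
  18: 18 XOR 3 = 17 < 18 — winning move (to 17).
  10: 10 XOR 3 = 9 < 10 — winning move (to 9).
  17: 17 XOR 3 = 18 ≥ 17 — no move.
That gives 3 winning moves.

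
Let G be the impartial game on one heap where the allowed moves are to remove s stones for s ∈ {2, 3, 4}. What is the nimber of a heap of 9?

Compute g(0), g(1), … for moves {2, 3, 4}:
k:     0  1  2  3  4  5  6  7  8  9
g(k):  0  0  1  1  2  2  0  0  1  1
So g(9) = 1.

1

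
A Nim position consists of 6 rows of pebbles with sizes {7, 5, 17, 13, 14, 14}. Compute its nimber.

30

In binary:
  00111  (7)
  00101  (5)
  10001  (17)
  01101  (13)
  01110  (14)
  01110  (14)
  -----
  11110  (30)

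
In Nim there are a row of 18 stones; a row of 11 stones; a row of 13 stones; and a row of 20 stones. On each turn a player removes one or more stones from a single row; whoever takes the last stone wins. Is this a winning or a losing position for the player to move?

Losing position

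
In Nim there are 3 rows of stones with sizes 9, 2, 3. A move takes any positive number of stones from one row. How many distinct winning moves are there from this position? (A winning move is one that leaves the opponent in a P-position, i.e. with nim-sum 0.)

Compute the nim-sum pairwise:
9 XOR 2 = 11
11 XOR 3 = 8
The overall nim-sum is X = 8. A row of size p has a winning move iff p XOR X < p (reduce it to p XOR X).
  9: 9 XOR 8 = 1 < 9 — winning move (to 1).
  2: 2 XOR 8 = 10 ≥ 2 — no move.
  3: 3 XOR 8 = 11 ≥ 3 — no move.
That gives 1 winning move.

1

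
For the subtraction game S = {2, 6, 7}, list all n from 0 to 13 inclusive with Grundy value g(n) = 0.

0, 1, 4, 5, 9, 13

Build the Grundy sequence with g(k) = mex{g(k−s) : s ∈ {2, 6, 7}, s ≤ k}:
k:     0  1  2  3  4  5  6  7  8  9 10 11 12 13
g(k):  0  0  1  1  0  0  1  1  2  0  3  1  2  0
The P-positions (g = 0) in 0..13 are 0, 1, 4, 5, 9, 13.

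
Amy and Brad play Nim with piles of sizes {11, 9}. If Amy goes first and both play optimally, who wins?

Amy wins

Write each in binary and XOR column by column:
  1011  (11)
  1001  (9)
  ----
  0010  (2)
The nim-sum is 2 ≠ 0, so this is an N-position: the player to move can win; Amy has a winning move.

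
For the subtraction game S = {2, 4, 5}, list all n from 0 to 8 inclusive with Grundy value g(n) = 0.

0, 1, 7, 8

Compute g(0), g(1), … for moves {2, 4, 5}:
g(0) = mex{} = 0
g(1) = mex{} = 0
g(2) = mex{0} = 1
g(3) = mex{0} = 1
g(4) = mex{0,1} = 2
g(5) = mex{0,1} = 2
g(6) = mex{0,1,2} = 3
g(7) = mex{1,2} = 0
g(8) = mex{1,2,3} = 0
The P-positions (g = 0) in 0..8 are 0, 1, 7, 8.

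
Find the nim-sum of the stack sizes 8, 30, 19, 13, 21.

29

Compute the nim-sum pairwise:
8 ⊕ 30 = 22
22 ⊕ 19 = 5
5 ⊕ 13 = 8
8 ⊕ 21 = 29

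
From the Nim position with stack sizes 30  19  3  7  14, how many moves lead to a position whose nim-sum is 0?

Bitwise XOR of the heap sizes:
  11110  (30)
  10011  (19)
  00011  (3)
  00111  (7)
  01110  (14)
  -----
  00111  (7)
The overall nim-sum is X = 7. A stack of size p has a winning move iff p XOR X < p (reduce it to p XOR X).
  30: 30 XOR 7 = 25 < 30 — winning move (to 25).
  19: 19 XOR 7 = 20 ≥ 19 — no move.
  3: 3 XOR 7 = 4 ≥ 3 — no move.
  7: 7 XOR 7 = 0 < 7 — winning move (to 0).
  14: 14 XOR 7 = 9 < 14 — winning move (to 9).
That gives 3 winning moves.

3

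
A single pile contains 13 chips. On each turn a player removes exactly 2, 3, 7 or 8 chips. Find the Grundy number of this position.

1

Grundy values for subtraction set {2, 3, 7, 8}:
k:     0  1  2  3  4  5  6  7  8  9 10 11 12 13
g(k):  0  0  1  1  2  0  0  1  1  2  0  0  1  1
So g(13) = 1.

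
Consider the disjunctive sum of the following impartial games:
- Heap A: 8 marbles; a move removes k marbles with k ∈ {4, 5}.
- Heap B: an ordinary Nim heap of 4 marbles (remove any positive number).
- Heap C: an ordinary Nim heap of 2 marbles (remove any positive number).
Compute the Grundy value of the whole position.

4

Grundy values for heap A (subtraction set {4, 5}):
g(0) = mex{} = 0
g(1) = mex{} = 0
g(2) = mex{} = 0
g(3) = mex{} = 0
g(4) = mex{0} = 1
g(5) = mex{0} = 1
g(6) = mex{0} = 1
g(7) = mex{0} = 1
g(8) = mex{0,1} = 2
So g(8) = 2.
Heap B is a plain Nim heap of size 4, so its Grundy value is 4.
Heap C is a plain Nim heap of size 2, so its Grundy value is 2.
By the Sprague-Grundy theorem, the Grundy value of a sum of independent games is the XOR of the component values.
Combined value = 2 XOR 4 XOR 2 = 4.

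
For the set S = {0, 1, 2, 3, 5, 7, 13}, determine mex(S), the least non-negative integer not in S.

4

The values 0, 1, 2, 3 are all present; 4 is the first non-negative integer missing from the set.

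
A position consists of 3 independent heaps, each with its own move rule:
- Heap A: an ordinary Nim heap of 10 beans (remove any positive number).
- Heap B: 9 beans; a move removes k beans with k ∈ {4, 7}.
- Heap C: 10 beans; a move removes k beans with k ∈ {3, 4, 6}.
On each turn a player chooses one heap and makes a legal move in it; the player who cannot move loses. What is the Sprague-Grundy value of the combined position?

8

Heap A is a plain Nim heap of size 10, so its Grundy value is 10.
For heap B, compute g(0), g(1), … with moves {4, 7}:
k:     0  1  2  3  4  5  6  7  8  9
g(k):  0  0  0  0  1  1  1  1  2  2
So g(9) = 2.
For heap C, compute g(0), g(1), … with moves {3, 4, 6}:
g(0) = mex{} = 0
g(1) = mex{} = 0
g(2) = mex{} = 0
g(3) = mex{0} = 1
g(4) = mex{0} = 1
g(5) = mex{0} = 1
g(6) = mex{0,1} = 2
g(7) = mex{0,1} = 2
g(8) = mex{0,1} = 2
g(9) = mex{1,2} = 0
g(10) = mex{1,2} = 0
So g(10) = 0.
By the Sprague-Grundy theorem, the Grundy value of a sum of independent games is the XOR of the component values.
Combined value = 10 XOR 2 XOR 0 = 8.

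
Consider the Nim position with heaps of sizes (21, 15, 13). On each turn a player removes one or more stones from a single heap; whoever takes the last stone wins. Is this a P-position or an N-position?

N-position

In binary:
  10101  (21)
  01111  (15)
  01101  (13)
  -----
  10111  (23)
The nim-sum is 23 ≠ 0, so this is an N-position: the player to move can win.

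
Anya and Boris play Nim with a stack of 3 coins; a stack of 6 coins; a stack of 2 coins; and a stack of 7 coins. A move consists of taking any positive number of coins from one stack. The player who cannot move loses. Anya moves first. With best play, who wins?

Boris wins

In binary:
  011  (3)
  110  (6)
  010  (2)
  111  (7)
  ---
  000  (0)
The nim-sum is 0, so this is a P-position: the player to move is in a losing position under optimal play; Anya is about to move from it and so loses — Boris wins.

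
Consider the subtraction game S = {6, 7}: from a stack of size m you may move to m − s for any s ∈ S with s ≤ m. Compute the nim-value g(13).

0

Build the Grundy sequence with g(k) = mex{g(k−s) : s ∈ {6, 7}, s ≤ k}:
k:     0  1  2  3  4  5  6  7  8  9 10 11 12 13
g(k):  0  0  0  0  0  0  1  1  1  1  1  1  2  0
So g(13) = 0.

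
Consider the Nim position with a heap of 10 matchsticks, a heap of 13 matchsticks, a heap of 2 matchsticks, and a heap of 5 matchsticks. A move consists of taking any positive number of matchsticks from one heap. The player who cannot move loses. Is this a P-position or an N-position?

P-position

Nim-sum: 10 ^ 13 ^ 2 ^ 5 = 0.
The nim-sum is 0, so this is a P-position: the player to move is in a losing position under optimal play.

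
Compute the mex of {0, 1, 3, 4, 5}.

2

The values 0, 1 are all present; 2 is the first non-negative integer missing from the set.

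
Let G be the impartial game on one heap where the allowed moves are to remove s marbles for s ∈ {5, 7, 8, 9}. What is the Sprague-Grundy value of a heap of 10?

2

Compute g(0), g(1), … for moves {5, 7, 8, 9}:
g(0) = mex{} = 0
g(1) = mex{} = 0
g(2) = mex{} = 0
g(3) = mex{} = 0
g(4) = mex{} = 0
g(5) = mex{0} = 1
g(6) = mex{0} = 1
g(7) = mex{0} = 1
g(8) = mex{0} = 1
g(9) = mex{0} = 1
g(10) = mex{0,1} = 2
So g(10) = 2.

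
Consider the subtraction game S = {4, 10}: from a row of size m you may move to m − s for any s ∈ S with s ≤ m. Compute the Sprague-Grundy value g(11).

2

Compute g(0), g(1), … for moves {4, 10}:
k:     0  1  2  3  4  5  6  7  8  9 10 11
g(k):  0  0  0  0  1  1  1  1  0  0  2  2
So g(11) = 2.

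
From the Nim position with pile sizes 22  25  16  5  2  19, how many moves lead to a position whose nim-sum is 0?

1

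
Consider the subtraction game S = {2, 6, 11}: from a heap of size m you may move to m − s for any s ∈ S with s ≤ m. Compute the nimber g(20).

1

Compute g(0), g(1), … for moves {2, 6, 11}:
k:     0  1  2  3  4  5  6  7  8  9 10 11 12 13 14 15 16 17 18 19 20
g(k):  0  0  1  1  0  0  1  1  0  0  1  1  2  0  3  1  2  0  0  1  1
So g(20) = 1.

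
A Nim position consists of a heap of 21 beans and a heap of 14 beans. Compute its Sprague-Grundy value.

27

Bitwise XOR of the heap sizes:
  10101  (21)
  01110  (14)
  -----
  11011  (27)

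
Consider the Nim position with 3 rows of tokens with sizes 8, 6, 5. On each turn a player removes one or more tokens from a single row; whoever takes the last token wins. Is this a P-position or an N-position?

N-position

Compute the nim-sum pairwise:
8 ⊕ 6 = 14
14 ⊕ 5 = 11
The nim-sum is 11 ≠ 0, so this is an N-position: the player to move can win.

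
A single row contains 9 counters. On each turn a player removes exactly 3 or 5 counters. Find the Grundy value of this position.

0

Grundy values for subtraction set {3, 5}:
k:     0  1  2  3  4  5  6  7  8  9
g(k):  0  0  0  1  1  1  2  2  0  0
So g(9) = 0.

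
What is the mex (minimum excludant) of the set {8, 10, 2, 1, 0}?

The values 0, 1, 2 are all present; 3 is the first non-negative integer missing from the set.

3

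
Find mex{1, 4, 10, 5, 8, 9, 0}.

The values 0, 1 are all present; 2 is the first non-negative integer missing from the set.

2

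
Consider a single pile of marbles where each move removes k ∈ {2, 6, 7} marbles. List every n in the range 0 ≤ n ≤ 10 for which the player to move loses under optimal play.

0, 1, 4, 5, 9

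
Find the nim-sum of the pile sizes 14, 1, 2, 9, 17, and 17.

4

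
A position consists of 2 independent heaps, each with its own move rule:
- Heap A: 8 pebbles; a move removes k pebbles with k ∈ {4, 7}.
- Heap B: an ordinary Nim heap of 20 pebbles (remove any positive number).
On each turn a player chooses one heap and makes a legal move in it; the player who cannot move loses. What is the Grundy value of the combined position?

Grundy values for heap A (subtraction set {4, 7}):
k:     0  1  2  3  4  5  6  7  8
g(k):  0  0  0  0  1  1  1  1  2
So g(8) = 2.
Heap B is a plain Nim heap of size 20, so its Grundy value is 20.
The value of a disjunctive sum is the nim-sum of the parts.
Combined value = 2 XOR 20 = 22.

22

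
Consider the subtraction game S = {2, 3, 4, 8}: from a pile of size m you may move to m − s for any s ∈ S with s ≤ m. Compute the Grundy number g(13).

0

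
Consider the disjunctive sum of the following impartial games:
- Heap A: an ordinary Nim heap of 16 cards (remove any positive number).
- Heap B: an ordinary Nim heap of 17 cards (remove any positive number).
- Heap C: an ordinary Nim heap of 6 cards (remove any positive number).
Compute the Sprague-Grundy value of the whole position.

7

Heap A is a plain Nim heap of size 16, so its Grundy value is 16.
Heap B is a plain Nim heap of size 17, so its Grundy value is 17.
Heap C is a plain Nim heap of size 6, so its Grundy value is 6.
By the Sprague-Grundy theorem, the Grundy value of a sum of independent games is the XOR of the component values.
Combined value = 16 ⊕ 17 ⊕ 6 = 7.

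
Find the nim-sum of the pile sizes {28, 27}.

Compute the nim-sum pairwise:
28 ⊕ 27 = 7

7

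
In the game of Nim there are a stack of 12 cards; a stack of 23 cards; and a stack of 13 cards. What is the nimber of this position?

22

Nim-sum: 12 XOR 23 XOR 13 = 22.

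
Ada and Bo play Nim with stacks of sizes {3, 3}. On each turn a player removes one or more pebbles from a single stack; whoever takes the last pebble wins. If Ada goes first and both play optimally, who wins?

Compute the nim-sum pairwise:
3 ^ 3 = 0
The nim-sum is 0, so this is a P-position: the player to move is in a losing position under optimal play; Ada is about to move from it and so loses — Bo wins.

Bo wins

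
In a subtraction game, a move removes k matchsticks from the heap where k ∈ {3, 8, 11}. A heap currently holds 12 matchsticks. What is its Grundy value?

2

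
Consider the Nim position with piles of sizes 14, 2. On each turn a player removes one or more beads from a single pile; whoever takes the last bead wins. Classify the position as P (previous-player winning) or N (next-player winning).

Nim-sum: 14 ^ 2 = 12.
The nim-sum is 12 ≠ 0, so this is an N-position: the player to move can win.

N-position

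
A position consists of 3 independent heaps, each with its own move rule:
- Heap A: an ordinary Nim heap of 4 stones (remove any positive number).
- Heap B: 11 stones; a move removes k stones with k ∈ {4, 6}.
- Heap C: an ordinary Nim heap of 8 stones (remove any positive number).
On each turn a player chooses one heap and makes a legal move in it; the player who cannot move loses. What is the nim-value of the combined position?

Heap A is a plain Nim heap of size 4, so its Grundy value is 4.
Grundy values for heap B (subtraction set {4, 6}):
k:     0  1  2  3  4  5  6  7  8  9 10 11
g(k):  0  0  0  0  1  1  1  1  2  2  0  0
So g(11) = 0.
Heap C is a plain Nim heap of size 8, so its Grundy value is 8.
By the Sprague-Grundy theorem, the Grundy value of a sum of independent games is the XOR of the component values.
Combined value = 4 XOR 0 XOR 8 = 12.

12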